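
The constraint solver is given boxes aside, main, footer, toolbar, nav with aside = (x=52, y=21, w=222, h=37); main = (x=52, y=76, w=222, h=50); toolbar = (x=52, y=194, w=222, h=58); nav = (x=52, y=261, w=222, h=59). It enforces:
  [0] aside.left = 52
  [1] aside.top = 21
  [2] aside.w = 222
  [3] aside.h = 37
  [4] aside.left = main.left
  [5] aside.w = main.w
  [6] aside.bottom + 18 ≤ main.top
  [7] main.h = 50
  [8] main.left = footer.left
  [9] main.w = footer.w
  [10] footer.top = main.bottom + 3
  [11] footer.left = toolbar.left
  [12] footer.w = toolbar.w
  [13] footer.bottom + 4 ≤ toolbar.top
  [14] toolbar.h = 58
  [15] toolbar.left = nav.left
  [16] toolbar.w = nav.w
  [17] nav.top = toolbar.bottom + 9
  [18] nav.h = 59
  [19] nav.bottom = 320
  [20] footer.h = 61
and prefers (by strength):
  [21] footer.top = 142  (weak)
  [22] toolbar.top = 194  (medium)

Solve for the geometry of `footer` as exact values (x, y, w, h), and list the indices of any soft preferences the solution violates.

1. footer.x = 52  [main.left = footer.left]
2. footer.w = 222  [main.w = footer.w]
3. footer.y = 129  [footer.top = main.bottom + 3]
4. footer.h = 61  [footer.h = 61]

footer = (x=52, y=129, w=222, h=61)
violated soft preferences: 21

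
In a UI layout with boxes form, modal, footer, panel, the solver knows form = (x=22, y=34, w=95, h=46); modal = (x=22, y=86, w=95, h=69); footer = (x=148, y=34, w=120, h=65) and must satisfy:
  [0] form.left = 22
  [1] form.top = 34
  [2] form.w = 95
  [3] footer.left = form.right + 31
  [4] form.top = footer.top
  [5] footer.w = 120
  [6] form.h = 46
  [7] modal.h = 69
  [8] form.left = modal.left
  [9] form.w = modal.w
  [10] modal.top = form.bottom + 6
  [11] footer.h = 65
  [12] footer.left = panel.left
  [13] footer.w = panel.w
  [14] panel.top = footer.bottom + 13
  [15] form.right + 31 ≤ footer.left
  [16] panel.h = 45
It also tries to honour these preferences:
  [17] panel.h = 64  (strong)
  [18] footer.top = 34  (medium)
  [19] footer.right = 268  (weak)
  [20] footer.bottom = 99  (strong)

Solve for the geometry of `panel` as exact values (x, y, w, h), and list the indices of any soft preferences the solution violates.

panel = (x=148, y=112, w=120, h=45)
violated soft preferences: 17

1. panel.x = 148  [footer.left = panel.left]
2. panel.w = 120  [footer.w = panel.w]
3. panel.y = 112  [panel.top = footer.bottom + 13]
4. panel.h = 45  [panel.h = 45]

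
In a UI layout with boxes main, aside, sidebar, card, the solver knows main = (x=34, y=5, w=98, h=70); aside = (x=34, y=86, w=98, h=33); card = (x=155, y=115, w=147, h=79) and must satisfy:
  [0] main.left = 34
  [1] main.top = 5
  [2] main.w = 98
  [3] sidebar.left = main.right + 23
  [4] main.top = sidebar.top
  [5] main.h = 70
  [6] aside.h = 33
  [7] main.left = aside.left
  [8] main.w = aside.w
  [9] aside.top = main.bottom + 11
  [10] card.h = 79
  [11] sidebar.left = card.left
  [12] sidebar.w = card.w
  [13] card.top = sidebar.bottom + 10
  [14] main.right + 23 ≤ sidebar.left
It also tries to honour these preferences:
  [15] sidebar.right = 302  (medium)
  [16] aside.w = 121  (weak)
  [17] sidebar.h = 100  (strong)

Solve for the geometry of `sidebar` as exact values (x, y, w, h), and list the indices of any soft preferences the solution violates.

1. sidebar.x = 155  [sidebar.left = main.right + 23]
2. sidebar.y = 5  [main.top = sidebar.top]
3. sidebar.w = 147  [sidebar.w = card.w]
4. sidebar.h = 100  [card.top = sidebar.bottom + 10]

sidebar = (x=155, y=5, w=147, h=100)
violated soft preferences: 16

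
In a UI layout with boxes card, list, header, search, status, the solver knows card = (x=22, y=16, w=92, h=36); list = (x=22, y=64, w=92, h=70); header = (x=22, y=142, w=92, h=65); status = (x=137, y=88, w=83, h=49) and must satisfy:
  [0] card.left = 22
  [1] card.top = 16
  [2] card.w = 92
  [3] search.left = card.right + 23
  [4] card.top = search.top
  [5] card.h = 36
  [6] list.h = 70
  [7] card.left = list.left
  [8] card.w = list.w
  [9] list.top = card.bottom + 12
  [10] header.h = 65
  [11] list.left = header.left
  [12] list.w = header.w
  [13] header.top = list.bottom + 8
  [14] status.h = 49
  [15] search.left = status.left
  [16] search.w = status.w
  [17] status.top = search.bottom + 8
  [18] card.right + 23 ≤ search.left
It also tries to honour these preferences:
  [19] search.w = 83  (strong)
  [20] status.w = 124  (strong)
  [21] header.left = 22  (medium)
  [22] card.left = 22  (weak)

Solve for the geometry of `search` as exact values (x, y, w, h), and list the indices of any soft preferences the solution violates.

1. search.x = 137  [search.left = card.right + 23]
2. search.y = 16  [card.top = search.top]
3. search.w = 83  [search.w = status.w]
4. search.h = 64  [status.top = search.bottom + 8]

search = (x=137, y=16, w=83, h=64)
violated soft preferences: 20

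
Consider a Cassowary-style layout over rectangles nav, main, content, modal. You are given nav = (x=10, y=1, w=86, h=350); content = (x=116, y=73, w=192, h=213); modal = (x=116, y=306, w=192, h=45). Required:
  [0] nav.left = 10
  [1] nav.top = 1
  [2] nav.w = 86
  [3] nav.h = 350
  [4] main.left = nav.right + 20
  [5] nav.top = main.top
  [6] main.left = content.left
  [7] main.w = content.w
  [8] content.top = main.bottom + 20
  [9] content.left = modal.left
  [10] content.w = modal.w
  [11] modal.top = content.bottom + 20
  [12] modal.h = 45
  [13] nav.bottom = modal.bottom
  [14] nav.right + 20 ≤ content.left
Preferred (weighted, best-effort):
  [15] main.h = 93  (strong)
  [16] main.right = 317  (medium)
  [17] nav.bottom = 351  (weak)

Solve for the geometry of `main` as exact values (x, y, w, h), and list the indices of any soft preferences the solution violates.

main = (x=116, y=1, w=192, h=52)
violated soft preferences: 15, 16

1. main.x = 116  [main.left = nav.right + 20]
2. main.y = 1  [nav.top = main.top]
3. main.w = 192  [main.w = content.w]
4. main.h = 52  [content.top = main.bottom + 20]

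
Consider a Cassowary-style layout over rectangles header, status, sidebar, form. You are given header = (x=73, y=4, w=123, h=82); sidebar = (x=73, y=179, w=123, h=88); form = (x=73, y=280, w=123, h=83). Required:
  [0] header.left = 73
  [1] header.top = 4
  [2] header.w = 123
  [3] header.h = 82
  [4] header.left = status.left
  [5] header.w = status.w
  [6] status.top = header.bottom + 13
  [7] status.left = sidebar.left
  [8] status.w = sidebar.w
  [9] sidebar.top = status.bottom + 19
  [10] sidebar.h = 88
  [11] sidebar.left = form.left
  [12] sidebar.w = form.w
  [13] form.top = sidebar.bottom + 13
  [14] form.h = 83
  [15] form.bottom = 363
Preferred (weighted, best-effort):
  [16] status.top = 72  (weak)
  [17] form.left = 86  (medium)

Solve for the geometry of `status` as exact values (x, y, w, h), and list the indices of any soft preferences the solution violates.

status = (x=73, y=99, w=123, h=61)
violated soft preferences: 16, 17

1. status.x = 73  [header.left = status.left]
2. status.w = 123  [header.w = status.w]
3. status.y = 99  [status.top = header.bottom + 13]
4. status.h = 61  [sidebar.top = status.bottom + 19]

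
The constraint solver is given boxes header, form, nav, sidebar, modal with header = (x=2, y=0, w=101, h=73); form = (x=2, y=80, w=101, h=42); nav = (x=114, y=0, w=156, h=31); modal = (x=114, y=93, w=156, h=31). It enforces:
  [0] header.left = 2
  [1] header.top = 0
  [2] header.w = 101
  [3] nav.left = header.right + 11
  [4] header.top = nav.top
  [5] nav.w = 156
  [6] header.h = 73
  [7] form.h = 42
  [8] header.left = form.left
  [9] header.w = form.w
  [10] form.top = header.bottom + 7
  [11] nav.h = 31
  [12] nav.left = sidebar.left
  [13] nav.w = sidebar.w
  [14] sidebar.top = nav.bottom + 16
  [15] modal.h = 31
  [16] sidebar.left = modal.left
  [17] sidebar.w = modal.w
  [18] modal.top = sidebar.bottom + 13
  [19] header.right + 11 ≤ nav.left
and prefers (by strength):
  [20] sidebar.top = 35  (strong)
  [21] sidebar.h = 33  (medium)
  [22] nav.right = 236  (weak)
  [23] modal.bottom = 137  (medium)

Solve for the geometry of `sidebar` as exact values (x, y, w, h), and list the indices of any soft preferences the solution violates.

1. sidebar.x = 114  [nav.left = sidebar.left]
2. sidebar.w = 156  [nav.w = sidebar.w]
3. sidebar.y = 47  [sidebar.top = nav.bottom + 16]
4. sidebar.h = 33  [modal.top = sidebar.bottom + 13]

sidebar = (x=114, y=47, w=156, h=33)
violated soft preferences: 20, 22, 23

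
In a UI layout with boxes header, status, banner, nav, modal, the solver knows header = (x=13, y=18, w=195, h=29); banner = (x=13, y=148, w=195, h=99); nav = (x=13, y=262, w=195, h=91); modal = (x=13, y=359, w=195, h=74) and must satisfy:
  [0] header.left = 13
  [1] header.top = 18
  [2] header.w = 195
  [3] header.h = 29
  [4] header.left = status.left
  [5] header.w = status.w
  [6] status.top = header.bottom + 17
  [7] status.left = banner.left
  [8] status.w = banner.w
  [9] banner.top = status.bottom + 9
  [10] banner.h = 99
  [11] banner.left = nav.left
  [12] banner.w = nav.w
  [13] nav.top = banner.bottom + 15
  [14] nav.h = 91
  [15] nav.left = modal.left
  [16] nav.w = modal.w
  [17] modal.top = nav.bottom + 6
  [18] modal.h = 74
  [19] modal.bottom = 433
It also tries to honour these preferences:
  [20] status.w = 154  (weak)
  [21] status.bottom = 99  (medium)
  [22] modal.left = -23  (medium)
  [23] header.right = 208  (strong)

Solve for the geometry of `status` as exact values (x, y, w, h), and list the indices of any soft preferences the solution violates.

1. status.x = 13  [header.left = status.left]
2. status.w = 195  [header.w = status.w]
3. status.y = 64  [status.top = header.bottom + 17]
4. status.h = 75  [banner.top = status.bottom + 9]

status = (x=13, y=64, w=195, h=75)
violated soft preferences: 20, 21, 22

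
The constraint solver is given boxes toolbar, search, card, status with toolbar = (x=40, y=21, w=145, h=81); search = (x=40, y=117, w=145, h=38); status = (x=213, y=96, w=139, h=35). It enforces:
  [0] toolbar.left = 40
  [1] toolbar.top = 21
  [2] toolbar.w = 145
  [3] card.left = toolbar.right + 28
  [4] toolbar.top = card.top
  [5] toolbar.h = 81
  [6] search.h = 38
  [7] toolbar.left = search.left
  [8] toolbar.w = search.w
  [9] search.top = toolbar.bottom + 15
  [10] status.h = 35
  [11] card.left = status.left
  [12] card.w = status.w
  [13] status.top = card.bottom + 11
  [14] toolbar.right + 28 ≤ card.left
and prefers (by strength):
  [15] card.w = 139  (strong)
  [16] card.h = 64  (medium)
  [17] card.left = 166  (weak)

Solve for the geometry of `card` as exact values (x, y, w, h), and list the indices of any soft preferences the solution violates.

1. card.x = 213  [card.left = toolbar.right + 28]
2. card.y = 21  [toolbar.top = card.top]
3. card.w = 139  [card.w = status.w]
4. card.h = 64  [status.top = card.bottom + 11]

card = (x=213, y=21, w=139, h=64)
violated soft preferences: 17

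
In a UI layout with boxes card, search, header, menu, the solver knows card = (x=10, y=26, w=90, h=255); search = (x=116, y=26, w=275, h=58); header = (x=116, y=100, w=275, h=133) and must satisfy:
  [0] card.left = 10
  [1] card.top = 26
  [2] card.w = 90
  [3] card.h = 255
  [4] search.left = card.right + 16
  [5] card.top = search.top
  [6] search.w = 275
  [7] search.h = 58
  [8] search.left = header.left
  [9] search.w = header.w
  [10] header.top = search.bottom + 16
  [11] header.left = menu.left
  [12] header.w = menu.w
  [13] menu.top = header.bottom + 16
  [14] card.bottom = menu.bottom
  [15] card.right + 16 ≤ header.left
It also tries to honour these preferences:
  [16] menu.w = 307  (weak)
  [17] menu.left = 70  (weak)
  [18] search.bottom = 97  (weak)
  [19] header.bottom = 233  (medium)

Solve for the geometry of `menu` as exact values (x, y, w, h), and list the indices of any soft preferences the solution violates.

1. menu.x = 116  [header.left = menu.left]
2. menu.w = 275  [header.w = menu.w]
3. menu.y = 249  [menu.top = header.bottom + 16]
4. menu.h = 32  [card.bottom = menu.bottom]

menu = (x=116, y=249, w=275, h=32)
violated soft preferences: 16, 17, 18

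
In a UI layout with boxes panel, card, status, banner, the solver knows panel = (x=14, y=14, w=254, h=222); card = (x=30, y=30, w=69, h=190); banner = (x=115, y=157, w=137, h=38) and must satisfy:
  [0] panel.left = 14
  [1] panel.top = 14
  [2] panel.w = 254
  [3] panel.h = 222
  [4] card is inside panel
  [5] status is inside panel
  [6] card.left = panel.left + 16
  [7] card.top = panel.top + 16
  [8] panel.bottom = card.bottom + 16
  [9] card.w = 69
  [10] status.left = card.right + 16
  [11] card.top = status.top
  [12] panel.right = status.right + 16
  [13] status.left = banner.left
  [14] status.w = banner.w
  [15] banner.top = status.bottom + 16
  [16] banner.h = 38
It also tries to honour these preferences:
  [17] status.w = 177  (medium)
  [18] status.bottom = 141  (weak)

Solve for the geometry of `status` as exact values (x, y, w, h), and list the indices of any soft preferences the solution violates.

1. status.x = 115  [status.left = card.right + 16]
2. status.y = 30  [card.top = status.top]
3. status.w = 137  [panel.right = status.right + 16]
4. status.h = 111  [banner.top = status.bottom + 16]

status = (x=115, y=30, w=137, h=111)
violated soft preferences: 17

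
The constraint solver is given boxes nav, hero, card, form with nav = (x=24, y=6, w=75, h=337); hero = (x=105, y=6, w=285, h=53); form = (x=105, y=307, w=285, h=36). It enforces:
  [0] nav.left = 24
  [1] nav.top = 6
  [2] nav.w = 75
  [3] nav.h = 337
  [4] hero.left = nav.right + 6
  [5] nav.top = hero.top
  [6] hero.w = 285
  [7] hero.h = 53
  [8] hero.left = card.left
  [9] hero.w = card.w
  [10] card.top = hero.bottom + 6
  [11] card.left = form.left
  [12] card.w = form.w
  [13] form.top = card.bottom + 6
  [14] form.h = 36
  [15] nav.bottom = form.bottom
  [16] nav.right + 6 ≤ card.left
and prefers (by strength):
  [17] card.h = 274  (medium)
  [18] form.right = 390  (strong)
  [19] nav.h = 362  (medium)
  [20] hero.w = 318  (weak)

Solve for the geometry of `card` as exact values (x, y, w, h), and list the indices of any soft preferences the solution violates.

card = (x=105, y=65, w=285, h=236)
violated soft preferences: 17, 19, 20

1. card.x = 105  [hero.left = card.left]
2. card.w = 285  [hero.w = card.w]
3. card.y = 65  [card.top = hero.bottom + 6]
4. card.h = 236  [form.top = card.bottom + 6]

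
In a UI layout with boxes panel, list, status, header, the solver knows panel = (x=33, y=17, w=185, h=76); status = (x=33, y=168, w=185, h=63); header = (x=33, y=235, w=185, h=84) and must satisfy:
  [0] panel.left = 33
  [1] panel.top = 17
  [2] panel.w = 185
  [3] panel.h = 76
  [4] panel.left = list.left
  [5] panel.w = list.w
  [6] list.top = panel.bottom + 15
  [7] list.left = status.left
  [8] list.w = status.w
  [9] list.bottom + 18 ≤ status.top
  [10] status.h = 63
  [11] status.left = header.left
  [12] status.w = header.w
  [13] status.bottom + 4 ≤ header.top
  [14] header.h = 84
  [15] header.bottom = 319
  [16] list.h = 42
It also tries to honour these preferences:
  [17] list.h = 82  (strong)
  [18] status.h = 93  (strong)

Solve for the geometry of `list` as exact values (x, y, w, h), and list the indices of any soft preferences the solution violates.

list = (x=33, y=108, w=185, h=42)
violated soft preferences: 17, 18

1. list.x = 33  [panel.left = list.left]
2. list.w = 185  [panel.w = list.w]
3. list.y = 108  [list.top = panel.bottom + 15]
4. list.h = 42  [list.h = 42]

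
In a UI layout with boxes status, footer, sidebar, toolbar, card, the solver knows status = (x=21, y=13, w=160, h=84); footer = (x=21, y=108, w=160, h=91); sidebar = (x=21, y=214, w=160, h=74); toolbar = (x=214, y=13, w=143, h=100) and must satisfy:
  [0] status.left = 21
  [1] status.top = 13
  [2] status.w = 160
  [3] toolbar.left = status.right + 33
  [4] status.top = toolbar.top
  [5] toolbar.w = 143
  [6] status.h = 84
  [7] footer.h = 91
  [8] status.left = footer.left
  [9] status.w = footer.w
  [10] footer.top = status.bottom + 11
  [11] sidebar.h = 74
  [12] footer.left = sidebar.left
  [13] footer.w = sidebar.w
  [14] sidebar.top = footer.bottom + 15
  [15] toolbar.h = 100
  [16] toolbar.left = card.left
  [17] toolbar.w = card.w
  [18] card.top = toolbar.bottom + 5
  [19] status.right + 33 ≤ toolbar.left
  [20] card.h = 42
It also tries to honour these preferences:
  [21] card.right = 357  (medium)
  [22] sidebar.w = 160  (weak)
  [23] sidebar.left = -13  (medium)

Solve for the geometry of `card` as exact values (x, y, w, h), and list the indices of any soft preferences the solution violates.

1. card.x = 214  [toolbar.left = card.left]
2. card.w = 143  [toolbar.w = card.w]
3. card.y = 118  [card.top = toolbar.bottom + 5]
4. card.h = 42  [card.h = 42]

card = (x=214, y=118, w=143, h=42)
violated soft preferences: 23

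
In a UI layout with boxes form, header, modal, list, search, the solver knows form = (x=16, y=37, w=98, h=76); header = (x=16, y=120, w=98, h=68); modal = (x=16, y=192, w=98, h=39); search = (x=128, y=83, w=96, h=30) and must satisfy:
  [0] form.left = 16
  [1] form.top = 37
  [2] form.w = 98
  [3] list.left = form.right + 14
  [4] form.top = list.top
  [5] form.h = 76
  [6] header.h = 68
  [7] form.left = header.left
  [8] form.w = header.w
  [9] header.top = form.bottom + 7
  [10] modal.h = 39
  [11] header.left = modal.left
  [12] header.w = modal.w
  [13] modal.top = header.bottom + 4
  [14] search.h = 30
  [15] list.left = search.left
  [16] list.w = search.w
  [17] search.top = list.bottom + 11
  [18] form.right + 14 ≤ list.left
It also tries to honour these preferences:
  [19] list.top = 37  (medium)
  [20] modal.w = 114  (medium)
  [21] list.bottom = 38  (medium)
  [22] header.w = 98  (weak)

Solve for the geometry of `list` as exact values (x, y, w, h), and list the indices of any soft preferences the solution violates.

list = (x=128, y=37, w=96, h=35)
violated soft preferences: 20, 21

1. list.x = 128  [list.left = form.right + 14]
2. list.y = 37  [form.top = list.top]
3. list.w = 96  [list.w = search.w]
4. list.h = 35  [search.top = list.bottom + 11]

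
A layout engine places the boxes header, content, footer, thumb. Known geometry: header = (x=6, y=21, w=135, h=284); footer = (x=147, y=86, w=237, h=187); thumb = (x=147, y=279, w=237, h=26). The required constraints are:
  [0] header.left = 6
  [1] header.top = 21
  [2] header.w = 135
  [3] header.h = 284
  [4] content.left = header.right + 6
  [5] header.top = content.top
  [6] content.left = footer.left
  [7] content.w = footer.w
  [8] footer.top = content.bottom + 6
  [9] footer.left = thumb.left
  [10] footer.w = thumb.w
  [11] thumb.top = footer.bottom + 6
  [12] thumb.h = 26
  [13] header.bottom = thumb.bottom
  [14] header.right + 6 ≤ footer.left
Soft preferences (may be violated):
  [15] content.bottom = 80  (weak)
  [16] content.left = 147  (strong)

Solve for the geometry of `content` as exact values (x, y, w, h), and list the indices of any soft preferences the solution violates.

content = (x=147, y=21, w=237, h=59)
violated soft preferences: none

1. content.x = 147  [content.left = header.right + 6]
2. content.y = 21  [header.top = content.top]
3. content.w = 237  [content.w = footer.w]
4. content.h = 59  [footer.top = content.bottom + 6]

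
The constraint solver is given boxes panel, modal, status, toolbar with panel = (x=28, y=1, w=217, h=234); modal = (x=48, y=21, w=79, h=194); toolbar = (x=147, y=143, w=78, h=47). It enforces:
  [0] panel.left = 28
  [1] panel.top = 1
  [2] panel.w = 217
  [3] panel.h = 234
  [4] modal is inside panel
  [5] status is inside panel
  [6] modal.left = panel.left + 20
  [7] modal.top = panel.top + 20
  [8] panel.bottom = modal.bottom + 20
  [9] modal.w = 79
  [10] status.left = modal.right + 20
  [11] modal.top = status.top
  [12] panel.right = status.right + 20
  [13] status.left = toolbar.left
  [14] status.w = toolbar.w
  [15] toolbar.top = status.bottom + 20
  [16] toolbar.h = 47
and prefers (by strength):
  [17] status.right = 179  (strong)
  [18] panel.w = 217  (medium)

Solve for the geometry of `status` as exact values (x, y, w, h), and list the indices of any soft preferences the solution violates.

status = (x=147, y=21, w=78, h=102)
violated soft preferences: 17

1. status.x = 147  [status.left = modal.right + 20]
2. status.y = 21  [modal.top = status.top]
3. status.w = 78  [panel.right = status.right + 20]
4. status.h = 102  [toolbar.top = status.bottom + 20]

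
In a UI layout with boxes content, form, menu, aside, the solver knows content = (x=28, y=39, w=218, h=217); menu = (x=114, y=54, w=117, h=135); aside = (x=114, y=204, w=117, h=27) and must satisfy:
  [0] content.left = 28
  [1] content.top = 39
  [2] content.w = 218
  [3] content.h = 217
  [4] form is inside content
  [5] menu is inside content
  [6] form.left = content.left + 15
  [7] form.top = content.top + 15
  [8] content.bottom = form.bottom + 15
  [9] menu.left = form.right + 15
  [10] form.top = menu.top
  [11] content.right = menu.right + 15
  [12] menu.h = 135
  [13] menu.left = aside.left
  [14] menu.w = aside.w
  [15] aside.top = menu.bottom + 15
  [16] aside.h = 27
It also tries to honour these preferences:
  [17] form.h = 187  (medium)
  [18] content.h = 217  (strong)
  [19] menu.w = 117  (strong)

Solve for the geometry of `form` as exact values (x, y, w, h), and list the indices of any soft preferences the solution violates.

1. form.x = 43  [form.left = content.left + 15]
2. form.y = 54  [form.top = content.top + 15]
3. form.h = 187  [content.bottom = form.bottom + 15]
4. form.w = 56  [menu.left = form.right + 15]

form = (x=43, y=54, w=56, h=187)
violated soft preferences: none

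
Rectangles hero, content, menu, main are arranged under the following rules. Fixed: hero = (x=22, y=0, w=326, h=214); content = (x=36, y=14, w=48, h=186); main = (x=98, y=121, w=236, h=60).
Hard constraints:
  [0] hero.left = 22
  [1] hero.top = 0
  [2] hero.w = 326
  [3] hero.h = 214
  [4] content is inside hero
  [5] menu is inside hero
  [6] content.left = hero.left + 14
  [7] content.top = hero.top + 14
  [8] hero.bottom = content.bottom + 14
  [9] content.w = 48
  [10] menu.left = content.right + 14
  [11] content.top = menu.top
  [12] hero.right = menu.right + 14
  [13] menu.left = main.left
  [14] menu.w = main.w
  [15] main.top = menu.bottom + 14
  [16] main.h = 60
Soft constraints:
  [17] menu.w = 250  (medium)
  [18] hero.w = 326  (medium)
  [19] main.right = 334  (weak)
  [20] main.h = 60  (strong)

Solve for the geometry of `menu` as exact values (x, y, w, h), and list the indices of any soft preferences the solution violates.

menu = (x=98, y=14, w=236, h=93)
violated soft preferences: 17

1. menu.x = 98  [menu.left = content.right + 14]
2. menu.y = 14  [content.top = menu.top]
3. menu.w = 236  [hero.right = menu.right + 14]
4. menu.h = 93  [main.top = menu.bottom + 14]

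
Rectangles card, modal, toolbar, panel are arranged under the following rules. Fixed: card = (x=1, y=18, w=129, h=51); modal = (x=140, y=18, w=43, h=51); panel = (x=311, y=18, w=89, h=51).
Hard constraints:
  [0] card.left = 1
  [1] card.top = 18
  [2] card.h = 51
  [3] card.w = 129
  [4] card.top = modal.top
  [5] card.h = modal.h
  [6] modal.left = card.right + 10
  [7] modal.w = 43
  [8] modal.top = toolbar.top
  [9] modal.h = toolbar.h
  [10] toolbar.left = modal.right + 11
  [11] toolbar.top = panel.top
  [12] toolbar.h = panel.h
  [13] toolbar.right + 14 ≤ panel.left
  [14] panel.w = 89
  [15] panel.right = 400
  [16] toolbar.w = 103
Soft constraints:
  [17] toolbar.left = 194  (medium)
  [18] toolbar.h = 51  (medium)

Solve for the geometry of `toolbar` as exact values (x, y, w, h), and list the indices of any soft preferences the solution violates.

1. toolbar.y = 18  [modal.top = toolbar.top]
2. toolbar.h = 51  [modal.h = toolbar.h]
3. toolbar.x = 194  [toolbar.left = modal.right + 11]
4. toolbar.w = 103  [toolbar.w = 103]

toolbar = (x=194, y=18, w=103, h=51)
violated soft preferences: none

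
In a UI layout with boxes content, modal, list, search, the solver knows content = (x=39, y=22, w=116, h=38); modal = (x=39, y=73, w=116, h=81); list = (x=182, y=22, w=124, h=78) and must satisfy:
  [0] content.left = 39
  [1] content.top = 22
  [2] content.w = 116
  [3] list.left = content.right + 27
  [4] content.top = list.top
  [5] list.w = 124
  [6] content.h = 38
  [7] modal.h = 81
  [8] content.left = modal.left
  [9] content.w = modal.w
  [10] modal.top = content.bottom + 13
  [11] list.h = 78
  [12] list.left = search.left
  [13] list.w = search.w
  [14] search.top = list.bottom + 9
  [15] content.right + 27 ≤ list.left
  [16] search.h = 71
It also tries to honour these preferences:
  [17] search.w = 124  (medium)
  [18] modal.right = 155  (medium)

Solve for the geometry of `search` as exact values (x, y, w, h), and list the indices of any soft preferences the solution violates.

search = (x=182, y=109, w=124, h=71)
violated soft preferences: none

1. search.x = 182  [list.left = search.left]
2. search.w = 124  [list.w = search.w]
3. search.y = 109  [search.top = list.bottom + 9]
4. search.h = 71  [search.h = 71]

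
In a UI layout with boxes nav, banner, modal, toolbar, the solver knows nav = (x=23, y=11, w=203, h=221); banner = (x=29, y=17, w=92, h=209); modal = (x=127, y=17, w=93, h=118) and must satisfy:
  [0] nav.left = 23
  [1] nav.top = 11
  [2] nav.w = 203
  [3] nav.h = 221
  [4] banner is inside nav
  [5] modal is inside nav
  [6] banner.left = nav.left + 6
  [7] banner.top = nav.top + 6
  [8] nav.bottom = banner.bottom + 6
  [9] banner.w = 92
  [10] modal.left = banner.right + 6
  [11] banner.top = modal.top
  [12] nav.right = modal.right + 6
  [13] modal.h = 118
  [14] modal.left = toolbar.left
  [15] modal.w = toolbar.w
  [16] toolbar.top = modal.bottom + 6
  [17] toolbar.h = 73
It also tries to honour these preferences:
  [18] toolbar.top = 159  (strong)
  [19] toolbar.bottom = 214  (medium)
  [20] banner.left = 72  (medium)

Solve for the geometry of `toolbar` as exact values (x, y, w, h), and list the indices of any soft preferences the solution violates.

toolbar = (x=127, y=141, w=93, h=73)
violated soft preferences: 18, 20

1. toolbar.x = 127  [modal.left = toolbar.left]
2. toolbar.w = 93  [modal.w = toolbar.w]
3. toolbar.y = 141  [toolbar.top = modal.bottom + 6]
4. toolbar.h = 73  [toolbar.h = 73]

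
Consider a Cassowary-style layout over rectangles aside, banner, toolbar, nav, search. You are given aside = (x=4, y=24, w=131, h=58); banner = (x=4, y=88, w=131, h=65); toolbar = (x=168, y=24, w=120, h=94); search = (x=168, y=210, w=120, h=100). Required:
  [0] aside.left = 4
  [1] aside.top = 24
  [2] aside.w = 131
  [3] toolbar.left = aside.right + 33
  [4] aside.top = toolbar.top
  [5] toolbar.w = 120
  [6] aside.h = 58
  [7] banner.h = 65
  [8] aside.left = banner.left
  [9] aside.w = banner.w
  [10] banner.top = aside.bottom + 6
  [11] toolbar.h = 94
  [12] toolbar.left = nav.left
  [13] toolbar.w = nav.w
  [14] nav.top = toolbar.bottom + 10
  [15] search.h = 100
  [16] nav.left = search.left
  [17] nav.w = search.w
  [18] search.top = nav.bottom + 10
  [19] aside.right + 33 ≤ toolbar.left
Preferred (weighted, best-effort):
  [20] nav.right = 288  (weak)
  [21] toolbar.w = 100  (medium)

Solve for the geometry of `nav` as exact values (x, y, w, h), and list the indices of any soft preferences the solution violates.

nav = (x=168, y=128, w=120, h=72)
violated soft preferences: 21

1. nav.x = 168  [toolbar.left = nav.left]
2. nav.w = 120  [toolbar.w = nav.w]
3. nav.y = 128  [nav.top = toolbar.bottom + 10]
4. nav.h = 72  [search.top = nav.bottom + 10]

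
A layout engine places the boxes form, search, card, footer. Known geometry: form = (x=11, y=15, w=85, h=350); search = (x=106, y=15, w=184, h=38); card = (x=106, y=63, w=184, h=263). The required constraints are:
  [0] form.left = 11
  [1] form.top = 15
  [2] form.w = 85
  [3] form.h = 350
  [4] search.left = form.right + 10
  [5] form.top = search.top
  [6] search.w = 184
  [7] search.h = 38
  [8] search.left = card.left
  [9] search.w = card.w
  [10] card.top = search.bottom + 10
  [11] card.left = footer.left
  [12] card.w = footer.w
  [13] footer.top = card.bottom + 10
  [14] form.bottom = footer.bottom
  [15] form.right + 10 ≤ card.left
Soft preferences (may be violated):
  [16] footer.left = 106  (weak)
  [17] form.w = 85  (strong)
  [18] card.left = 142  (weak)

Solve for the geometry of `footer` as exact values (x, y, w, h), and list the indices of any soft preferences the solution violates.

footer = (x=106, y=336, w=184, h=29)
violated soft preferences: 18

1. footer.x = 106  [card.left = footer.left]
2. footer.w = 184  [card.w = footer.w]
3. footer.y = 336  [footer.top = card.bottom + 10]
4. footer.h = 29  [form.bottom = footer.bottom]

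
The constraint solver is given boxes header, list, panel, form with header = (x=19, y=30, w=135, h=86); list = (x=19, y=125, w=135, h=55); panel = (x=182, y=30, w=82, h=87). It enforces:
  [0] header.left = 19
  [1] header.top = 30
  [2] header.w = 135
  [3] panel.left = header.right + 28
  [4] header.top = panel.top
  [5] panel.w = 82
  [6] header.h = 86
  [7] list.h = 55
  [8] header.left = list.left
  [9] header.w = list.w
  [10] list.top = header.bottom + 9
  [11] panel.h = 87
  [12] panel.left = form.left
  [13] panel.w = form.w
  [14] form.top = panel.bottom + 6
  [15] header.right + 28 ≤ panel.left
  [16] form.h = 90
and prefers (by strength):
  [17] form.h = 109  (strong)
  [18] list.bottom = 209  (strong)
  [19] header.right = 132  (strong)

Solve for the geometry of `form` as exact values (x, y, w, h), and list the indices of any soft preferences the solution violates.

1. form.x = 182  [panel.left = form.left]
2. form.w = 82  [panel.w = form.w]
3. form.y = 123  [form.top = panel.bottom + 6]
4. form.h = 90  [form.h = 90]

form = (x=182, y=123, w=82, h=90)
violated soft preferences: 17, 18, 19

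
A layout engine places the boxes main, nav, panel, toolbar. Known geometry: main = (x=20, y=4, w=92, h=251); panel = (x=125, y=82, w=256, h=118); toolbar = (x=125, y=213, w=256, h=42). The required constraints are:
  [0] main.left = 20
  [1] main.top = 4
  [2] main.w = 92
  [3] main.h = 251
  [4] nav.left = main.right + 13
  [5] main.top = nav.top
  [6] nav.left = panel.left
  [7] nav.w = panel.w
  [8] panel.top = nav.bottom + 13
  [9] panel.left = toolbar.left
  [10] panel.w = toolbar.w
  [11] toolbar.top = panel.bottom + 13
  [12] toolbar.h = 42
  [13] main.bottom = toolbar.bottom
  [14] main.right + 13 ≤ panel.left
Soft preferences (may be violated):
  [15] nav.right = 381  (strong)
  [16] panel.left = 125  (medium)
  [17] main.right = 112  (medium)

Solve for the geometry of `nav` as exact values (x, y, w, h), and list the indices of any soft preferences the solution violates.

1. nav.x = 125  [nav.left = main.right + 13]
2. nav.y = 4  [main.top = nav.top]
3. nav.w = 256  [nav.w = panel.w]
4. nav.h = 65  [panel.top = nav.bottom + 13]

nav = (x=125, y=4, w=256, h=65)
violated soft preferences: none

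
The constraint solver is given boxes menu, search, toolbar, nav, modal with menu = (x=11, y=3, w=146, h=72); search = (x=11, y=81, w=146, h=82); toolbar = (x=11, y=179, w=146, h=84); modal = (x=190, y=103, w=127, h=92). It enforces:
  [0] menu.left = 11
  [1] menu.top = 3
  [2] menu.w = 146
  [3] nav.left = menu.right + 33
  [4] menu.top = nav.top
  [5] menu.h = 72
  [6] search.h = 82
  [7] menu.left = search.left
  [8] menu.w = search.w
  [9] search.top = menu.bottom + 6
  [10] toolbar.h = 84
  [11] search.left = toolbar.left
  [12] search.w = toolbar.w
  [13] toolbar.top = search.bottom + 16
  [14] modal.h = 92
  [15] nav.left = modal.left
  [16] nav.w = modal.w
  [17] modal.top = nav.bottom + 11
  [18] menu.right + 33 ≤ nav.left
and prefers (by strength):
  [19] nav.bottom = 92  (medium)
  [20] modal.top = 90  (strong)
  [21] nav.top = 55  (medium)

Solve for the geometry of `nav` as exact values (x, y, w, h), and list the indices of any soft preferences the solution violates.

1. nav.x = 190  [nav.left = menu.right + 33]
2. nav.y = 3  [menu.top = nav.top]
3. nav.w = 127  [nav.w = modal.w]
4. nav.h = 89  [modal.top = nav.bottom + 11]

nav = (x=190, y=3, w=127, h=89)
violated soft preferences: 20, 21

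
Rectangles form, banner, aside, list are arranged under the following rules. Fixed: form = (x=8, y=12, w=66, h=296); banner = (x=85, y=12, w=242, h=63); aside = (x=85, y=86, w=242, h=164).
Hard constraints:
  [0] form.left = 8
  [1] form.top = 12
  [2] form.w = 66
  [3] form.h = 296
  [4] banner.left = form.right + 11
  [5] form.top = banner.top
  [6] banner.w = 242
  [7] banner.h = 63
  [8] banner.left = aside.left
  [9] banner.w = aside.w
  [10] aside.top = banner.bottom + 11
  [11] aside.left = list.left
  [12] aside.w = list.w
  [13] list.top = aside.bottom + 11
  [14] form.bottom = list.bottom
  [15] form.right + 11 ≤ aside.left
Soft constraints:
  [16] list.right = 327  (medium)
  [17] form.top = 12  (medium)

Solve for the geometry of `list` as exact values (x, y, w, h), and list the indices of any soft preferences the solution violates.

list = (x=85, y=261, w=242, h=47)
violated soft preferences: none

1. list.x = 85  [aside.left = list.left]
2. list.w = 242  [aside.w = list.w]
3. list.y = 261  [list.top = aside.bottom + 11]
4. list.h = 47  [form.bottom = list.bottom]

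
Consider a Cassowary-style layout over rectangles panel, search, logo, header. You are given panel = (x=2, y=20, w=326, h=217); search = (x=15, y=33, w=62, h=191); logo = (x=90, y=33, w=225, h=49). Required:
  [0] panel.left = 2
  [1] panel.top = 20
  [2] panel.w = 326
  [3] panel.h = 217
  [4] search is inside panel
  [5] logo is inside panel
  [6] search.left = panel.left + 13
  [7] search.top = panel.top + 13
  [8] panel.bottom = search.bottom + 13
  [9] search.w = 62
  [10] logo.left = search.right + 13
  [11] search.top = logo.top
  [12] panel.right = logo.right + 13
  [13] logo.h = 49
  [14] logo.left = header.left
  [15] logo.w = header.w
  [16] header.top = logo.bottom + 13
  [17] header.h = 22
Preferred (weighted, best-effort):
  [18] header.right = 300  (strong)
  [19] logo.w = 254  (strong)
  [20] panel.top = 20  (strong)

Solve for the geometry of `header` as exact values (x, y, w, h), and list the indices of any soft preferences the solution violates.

header = (x=90, y=95, w=225, h=22)
violated soft preferences: 18, 19

1. header.x = 90  [logo.left = header.left]
2. header.w = 225  [logo.w = header.w]
3. header.y = 95  [header.top = logo.bottom + 13]
4. header.h = 22  [header.h = 22]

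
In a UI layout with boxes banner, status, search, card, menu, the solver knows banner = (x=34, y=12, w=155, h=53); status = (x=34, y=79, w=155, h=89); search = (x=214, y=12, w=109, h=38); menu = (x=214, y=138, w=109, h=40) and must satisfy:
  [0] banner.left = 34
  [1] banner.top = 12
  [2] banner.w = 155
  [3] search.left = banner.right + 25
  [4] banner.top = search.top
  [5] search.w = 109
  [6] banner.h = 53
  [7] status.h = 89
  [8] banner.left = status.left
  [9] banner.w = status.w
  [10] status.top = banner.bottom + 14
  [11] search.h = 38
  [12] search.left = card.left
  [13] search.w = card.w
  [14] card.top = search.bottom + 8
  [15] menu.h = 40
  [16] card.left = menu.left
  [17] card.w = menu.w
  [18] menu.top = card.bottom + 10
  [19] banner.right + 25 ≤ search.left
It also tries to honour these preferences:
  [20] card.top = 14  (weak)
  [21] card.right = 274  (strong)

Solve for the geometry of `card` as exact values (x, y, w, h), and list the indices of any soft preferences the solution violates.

1. card.x = 214  [search.left = card.left]
2. card.w = 109  [search.w = card.w]
3. card.y = 58  [card.top = search.bottom + 8]
4. card.h = 70  [menu.top = card.bottom + 10]

card = (x=214, y=58, w=109, h=70)
violated soft preferences: 20, 21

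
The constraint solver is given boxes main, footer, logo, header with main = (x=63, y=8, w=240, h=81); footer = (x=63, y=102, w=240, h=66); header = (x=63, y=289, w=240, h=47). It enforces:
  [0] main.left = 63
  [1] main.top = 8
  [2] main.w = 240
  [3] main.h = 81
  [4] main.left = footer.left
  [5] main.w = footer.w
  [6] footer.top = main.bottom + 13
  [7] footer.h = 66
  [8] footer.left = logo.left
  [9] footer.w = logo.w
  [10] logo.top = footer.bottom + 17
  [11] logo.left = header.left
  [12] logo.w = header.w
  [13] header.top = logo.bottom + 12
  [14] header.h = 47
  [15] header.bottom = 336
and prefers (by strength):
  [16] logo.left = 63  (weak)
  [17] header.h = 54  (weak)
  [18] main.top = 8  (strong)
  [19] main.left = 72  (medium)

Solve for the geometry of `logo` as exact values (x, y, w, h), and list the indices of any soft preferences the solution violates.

1. logo.x = 63  [footer.left = logo.left]
2. logo.w = 240  [footer.w = logo.w]
3. logo.y = 185  [logo.top = footer.bottom + 17]
4. logo.h = 92  [header.top = logo.bottom + 12]

logo = (x=63, y=185, w=240, h=92)
violated soft preferences: 17, 19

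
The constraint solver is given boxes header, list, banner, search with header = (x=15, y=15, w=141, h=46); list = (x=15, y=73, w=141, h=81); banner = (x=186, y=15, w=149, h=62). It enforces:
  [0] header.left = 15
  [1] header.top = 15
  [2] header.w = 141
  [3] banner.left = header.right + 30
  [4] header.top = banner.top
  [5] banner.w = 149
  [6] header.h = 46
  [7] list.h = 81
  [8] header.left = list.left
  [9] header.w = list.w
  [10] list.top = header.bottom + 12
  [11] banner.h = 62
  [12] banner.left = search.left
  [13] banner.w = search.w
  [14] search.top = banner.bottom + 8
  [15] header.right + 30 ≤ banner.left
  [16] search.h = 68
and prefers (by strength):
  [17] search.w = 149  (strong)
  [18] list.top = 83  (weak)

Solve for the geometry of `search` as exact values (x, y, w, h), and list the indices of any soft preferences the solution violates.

search = (x=186, y=85, w=149, h=68)
violated soft preferences: 18

1. search.x = 186  [banner.left = search.left]
2. search.w = 149  [banner.w = search.w]
3. search.y = 85  [search.top = banner.bottom + 8]
4. search.h = 68  [search.h = 68]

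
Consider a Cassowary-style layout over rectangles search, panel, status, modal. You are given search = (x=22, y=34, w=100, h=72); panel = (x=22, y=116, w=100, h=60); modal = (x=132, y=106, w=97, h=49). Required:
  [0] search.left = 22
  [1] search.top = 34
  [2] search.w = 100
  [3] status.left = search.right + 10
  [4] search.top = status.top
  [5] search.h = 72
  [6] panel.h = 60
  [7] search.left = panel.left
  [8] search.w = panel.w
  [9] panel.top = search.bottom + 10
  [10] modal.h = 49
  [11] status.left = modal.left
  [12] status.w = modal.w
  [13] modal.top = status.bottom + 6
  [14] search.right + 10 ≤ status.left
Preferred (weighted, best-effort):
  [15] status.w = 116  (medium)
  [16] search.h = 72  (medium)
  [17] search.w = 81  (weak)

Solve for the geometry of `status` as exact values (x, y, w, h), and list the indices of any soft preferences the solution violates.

1. status.x = 132  [status.left = search.right + 10]
2. status.y = 34  [search.top = status.top]
3. status.w = 97  [status.w = modal.w]
4. status.h = 66  [modal.top = status.bottom + 6]

status = (x=132, y=34, w=97, h=66)
violated soft preferences: 15, 17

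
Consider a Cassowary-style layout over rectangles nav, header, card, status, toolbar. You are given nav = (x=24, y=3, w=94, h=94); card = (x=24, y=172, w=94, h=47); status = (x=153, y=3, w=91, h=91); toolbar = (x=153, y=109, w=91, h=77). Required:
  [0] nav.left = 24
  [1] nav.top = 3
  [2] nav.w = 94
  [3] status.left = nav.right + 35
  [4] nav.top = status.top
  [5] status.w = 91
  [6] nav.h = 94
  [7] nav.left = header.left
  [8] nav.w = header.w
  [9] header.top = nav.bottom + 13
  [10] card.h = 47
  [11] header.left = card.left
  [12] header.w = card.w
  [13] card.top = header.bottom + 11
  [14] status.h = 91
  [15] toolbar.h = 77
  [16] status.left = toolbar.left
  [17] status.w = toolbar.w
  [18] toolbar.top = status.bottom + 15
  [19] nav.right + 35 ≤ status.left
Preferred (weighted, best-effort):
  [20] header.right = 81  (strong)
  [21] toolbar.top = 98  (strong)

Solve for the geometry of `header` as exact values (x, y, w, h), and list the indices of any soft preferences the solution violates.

header = (x=24, y=110, w=94, h=51)
violated soft preferences: 20, 21

1. header.x = 24  [nav.left = header.left]
2. header.w = 94  [nav.w = header.w]
3. header.y = 110  [header.top = nav.bottom + 13]
4. header.h = 51  [card.top = header.bottom + 11]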